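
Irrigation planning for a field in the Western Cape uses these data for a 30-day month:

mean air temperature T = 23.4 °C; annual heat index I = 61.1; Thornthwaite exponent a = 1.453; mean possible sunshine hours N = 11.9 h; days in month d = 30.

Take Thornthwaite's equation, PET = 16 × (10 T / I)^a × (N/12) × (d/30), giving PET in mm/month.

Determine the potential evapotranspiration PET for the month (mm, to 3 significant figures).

10T/I = 10 × 23.4 / 61.1 = 3.8298
(10T/I)^a = 3.8298^1.453 = 7.0365
Uncorrected PET = 16 × 7.0365 = 112.584 mm
Correction = (N/12)(d/30) = (11.9/12)(30/30) = 0.9917
PET = 112.584 × 0.9917 = 111.650 mm/month

112 mm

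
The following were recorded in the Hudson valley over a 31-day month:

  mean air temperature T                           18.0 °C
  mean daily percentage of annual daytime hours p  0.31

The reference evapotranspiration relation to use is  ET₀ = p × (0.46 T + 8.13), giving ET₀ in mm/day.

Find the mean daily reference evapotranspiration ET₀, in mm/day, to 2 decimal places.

5.09 mm/day

ET₀ = 0.31 × (0.46 × 18.0 + 8.13) = 0.31 × 16.410 = 5.0871 mm/d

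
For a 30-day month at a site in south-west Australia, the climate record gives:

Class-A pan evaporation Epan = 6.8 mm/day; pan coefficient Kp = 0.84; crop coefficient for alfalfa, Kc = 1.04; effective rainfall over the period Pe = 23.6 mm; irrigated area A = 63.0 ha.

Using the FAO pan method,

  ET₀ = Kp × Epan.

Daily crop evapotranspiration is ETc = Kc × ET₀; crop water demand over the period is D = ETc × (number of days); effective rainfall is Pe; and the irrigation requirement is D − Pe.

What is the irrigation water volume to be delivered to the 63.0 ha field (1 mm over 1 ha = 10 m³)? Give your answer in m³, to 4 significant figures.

97410 m³

ET₀ = 0.84 × 6.8 = 5.7120 mm/d
ETc = Kc × ET₀ = 1.04 × 5.7120 = 5.9405 mm/d
Crop demand D = ETc × 30 d = 5.9405 × 30 = 178.215 mm
D − Pe = 178.215 − 23.6 = 154.615 mm
Volume = 154.615 mm × 63.0 ha × 10 = 97407.5 m³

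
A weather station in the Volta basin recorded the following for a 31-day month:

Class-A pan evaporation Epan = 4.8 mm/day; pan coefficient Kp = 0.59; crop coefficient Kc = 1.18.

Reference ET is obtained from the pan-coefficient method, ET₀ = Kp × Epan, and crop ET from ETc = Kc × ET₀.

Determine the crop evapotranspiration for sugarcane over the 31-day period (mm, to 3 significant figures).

ET₀ = 0.59 × 4.8 = 2.8320 mm/d
ETc = Kc × ET₀ = 1.18 × 2.8320 = 3.3418 mm/d
Over 31 days: 3.3418 × 31 = 103.596 mm

104 mm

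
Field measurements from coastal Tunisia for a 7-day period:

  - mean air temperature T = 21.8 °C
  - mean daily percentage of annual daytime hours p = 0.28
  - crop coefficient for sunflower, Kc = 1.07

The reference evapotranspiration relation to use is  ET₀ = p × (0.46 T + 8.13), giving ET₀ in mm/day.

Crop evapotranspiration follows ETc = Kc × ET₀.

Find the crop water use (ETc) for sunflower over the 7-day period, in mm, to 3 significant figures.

ET₀ = 0.28 × (0.46 × 21.8 + 8.13) = 0.28 × 18.158 = 5.0842 mm/d
ETc = Kc × ET₀ = 1.07 × 5.0842 = 5.4401 mm/d
Over 7 days: 5.4401 × 7 = 38.081 mm

38.1 mm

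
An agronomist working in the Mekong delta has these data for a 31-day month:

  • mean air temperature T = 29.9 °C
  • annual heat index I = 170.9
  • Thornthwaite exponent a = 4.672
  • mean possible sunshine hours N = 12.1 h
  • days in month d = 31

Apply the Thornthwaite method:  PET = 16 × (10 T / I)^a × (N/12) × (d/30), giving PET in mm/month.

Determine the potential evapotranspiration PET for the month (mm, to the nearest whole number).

227 mm

10T/I = 10 × 29.9 / 170.9 = 1.7496
(10T/I)^a = 1.7496^4.672 = 13.6461
Uncorrected PET = 16 × 13.6461 = 218.338 mm
Correction = (N/12)(d/30) = (12.1/12)(31/30) = 1.0419
PET = 218.338 × 1.0419 = 227.486 mm/month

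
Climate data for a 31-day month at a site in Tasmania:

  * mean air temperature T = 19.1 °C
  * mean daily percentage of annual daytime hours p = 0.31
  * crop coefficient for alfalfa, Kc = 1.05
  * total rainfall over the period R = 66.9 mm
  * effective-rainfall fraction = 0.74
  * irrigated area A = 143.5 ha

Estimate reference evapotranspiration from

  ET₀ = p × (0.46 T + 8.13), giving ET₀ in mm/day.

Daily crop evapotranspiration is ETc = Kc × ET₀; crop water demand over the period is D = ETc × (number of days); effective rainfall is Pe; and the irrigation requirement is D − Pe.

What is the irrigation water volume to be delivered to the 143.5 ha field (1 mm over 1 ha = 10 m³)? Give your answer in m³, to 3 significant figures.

ET₀ = 0.31 × (0.46 × 19.1 + 8.13) = 0.31 × 16.916 = 5.2440 mm/d
ETc = Kc × ET₀ = 1.05 × 5.2440 = 5.5062 mm/d
Crop demand D = ETc × 31 d = 5.5062 × 31 = 170.692 mm
Pe = 0.74 × 66.9 = 49.506 mm
D − Pe = 170.692 − 49.506 = 121.186 mm
Volume = 121.186 mm × 143.5 ha × 10 = 173901.9 m³

174000 m³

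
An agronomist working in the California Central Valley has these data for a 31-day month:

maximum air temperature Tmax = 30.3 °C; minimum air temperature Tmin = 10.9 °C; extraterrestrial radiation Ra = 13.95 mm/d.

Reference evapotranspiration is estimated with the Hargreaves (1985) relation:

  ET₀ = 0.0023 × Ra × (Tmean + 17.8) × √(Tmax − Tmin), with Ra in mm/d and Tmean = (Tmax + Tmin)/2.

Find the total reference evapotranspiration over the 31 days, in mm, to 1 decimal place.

Tmean = (30.3 + 10.9)/2 = 20.60 °C
ET₀ = 0.0023 × 13.95 × (20.60 + 17.8) × √19.4 = 0.0023 × 13.95 × 38.40 × 4.4045 = 5.4266 mm/d
Over 31 days: 5.4266 × 31 = 168.225 mm

168.2 mm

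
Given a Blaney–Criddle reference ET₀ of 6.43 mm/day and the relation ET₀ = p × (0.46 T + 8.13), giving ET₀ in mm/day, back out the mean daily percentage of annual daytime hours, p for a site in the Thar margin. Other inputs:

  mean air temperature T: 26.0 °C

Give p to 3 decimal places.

p = ET₀ / (0.46 T + 8.13) = 6.43 / (0.46 × 26.0 + 8.13) = 6.43 / 20.090 = 0.3201

0.320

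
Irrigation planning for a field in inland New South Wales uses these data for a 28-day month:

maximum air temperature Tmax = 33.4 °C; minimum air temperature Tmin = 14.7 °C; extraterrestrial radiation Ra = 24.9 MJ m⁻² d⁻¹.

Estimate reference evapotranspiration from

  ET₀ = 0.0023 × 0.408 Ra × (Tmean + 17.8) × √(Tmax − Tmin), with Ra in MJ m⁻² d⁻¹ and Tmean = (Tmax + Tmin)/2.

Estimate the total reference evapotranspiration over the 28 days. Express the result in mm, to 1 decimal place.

Tmean = (33.4 + 14.7)/2 = 24.05 °C
0.408 Ra = 0.408 × 24.9 = 10.1592 mm/d equivalent
ET₀ = 0.0023 × 10.1592 × (24.05 + 17.8) × √18.7 = 0.0023 × 10.1592 × 41.85 × 4.3243 = 4.2286 mm/d
Over 28 days: 4.2286 × 28 = 118.401 mm

118.4 mm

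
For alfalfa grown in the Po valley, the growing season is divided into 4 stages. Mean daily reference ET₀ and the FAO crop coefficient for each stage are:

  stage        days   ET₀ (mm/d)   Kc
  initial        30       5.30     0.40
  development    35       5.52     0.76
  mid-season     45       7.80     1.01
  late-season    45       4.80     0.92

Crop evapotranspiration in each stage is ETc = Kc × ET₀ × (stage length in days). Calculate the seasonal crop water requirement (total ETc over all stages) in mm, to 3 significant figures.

initial: 0.40 × 5.30 × 30 = 63.60 mm
development: 0.76 × 5.52 × 35 = 146.83 mm
mid-season: 1.01 × 7.80 × 45 = 354.51 mm
late-season: 0.92 × 4.80 × 45 = 198.72 mm
Seasonal total = 763.66 mm

764 mm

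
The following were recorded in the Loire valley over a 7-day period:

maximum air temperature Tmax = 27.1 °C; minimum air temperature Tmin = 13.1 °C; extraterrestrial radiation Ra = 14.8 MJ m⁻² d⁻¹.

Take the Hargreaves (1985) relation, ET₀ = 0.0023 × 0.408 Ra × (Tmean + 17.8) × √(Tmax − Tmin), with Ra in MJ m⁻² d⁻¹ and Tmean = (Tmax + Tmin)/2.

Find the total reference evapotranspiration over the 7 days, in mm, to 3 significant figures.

Tmean = (27.1 + 13.1)/2 = 20.10 °C
0.408 Ra = 0.408 × 14.8 = 6.0384 mm/d equivalent
ET₀ = 0.0023 × 6.0384 × (20.10 + 17.8) × √14.0 = 0.0023 × 6.0384 × 37.90 × 3.7417 = 1.9695 mm/d
Over 7 days: 1.9695 × 7 = 13.787 mm

13.8 mm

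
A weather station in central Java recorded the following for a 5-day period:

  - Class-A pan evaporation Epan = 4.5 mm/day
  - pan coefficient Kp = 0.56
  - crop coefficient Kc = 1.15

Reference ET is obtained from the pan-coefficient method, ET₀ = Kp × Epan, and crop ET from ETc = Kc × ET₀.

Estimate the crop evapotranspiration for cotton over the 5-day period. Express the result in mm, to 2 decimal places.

14.49 mm

ET₀ = 0.56 × 4.5 = 2.5200 mm/d
ETc = Kc × ET₀ = 1.15 × 2.5200 = 2.8980 mm/d
Over 5 days: 2.8980 × 5 = 14.490 mm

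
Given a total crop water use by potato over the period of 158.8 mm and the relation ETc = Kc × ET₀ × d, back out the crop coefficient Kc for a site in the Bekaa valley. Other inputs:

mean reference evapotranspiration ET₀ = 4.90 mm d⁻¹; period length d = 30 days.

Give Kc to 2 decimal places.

1.08

ETc = Kc × ET₀ × d  ⇒  Kc = ETc / (ET₀ × d)
Kc = 158.8 / (4.90 × 30) = 158.8 / 147.00 = 1.0803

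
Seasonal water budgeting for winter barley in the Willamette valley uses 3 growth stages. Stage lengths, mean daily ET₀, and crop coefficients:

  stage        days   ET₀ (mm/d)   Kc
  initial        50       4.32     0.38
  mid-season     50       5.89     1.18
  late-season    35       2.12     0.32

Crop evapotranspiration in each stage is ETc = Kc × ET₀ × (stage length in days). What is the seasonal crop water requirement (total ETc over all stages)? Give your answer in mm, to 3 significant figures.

453 mm

initial: 0.38 × 4.32 × 50 = 82.08 mm
mid-season: 1.18 × 5.89 × 50 = 347.51 mm
late-season: 0.32 × 2.12 × 35 = 23.74 mm
Seasonal total = 453.33 mm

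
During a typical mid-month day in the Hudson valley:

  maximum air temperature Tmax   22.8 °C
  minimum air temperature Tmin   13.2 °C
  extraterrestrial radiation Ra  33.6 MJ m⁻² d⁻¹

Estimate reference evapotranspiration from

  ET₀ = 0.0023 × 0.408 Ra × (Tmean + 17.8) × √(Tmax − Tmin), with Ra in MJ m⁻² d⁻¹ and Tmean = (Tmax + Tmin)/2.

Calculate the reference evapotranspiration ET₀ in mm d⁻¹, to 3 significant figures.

3.50 mm d⁻¹

Tmean = (22.8 + 13.2)/2 = 18.00 °C
0.408 Ra = 0.408 × 33.6 = 13.7088 mm/d equivalent
ET₀ = 0.0023 × 13.7088 × (18.00 + 17.8) × √9.6 = 0.0023 × 13.7088 × 35.80 × 3.0984 = 3.4974 mm/d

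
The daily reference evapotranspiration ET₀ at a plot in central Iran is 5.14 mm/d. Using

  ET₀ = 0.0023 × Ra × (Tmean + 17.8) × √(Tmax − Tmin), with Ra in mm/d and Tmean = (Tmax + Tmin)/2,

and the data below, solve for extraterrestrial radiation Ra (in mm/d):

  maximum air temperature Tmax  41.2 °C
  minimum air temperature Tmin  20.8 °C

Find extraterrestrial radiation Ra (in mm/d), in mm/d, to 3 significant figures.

10.1 mm/d

Tmean = 31.00 °C; √ΔT = 4.5166
Ra = ET₀ / [0.0023 × (Tmean+17.8) × √ΔT] = 5.14 / (0.0023 × 48.80 × 4.5166) = 10.139 mm/d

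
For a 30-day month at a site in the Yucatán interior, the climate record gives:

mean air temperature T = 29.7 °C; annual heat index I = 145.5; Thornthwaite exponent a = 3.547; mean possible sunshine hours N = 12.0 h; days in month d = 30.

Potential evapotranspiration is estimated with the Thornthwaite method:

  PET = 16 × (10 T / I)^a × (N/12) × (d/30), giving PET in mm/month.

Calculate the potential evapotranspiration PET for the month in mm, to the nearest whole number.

10T/I = 10 × 29.7 / 145.5 = 2.0412
(10T/I)^a = 2.0412^3.547 = 12.5650
Uncorrected PET = 16 × 12.5650 = 201.040 mm
Correction = (N/12)(d/30) = (12.0/12)(30/30) = 1.0000
PET = 201.040 × 1.0000 = 201.040 mm/month

201 mm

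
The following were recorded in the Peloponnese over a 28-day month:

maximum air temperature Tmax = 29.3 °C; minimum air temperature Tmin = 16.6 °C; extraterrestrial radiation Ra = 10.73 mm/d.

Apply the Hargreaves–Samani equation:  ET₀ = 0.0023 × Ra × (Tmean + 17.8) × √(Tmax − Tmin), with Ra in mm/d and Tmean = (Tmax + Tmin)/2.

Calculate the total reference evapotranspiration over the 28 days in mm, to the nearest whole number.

Tmean = (29.3 + 16.6)/2 = 22.95 °C
ET₀ = 0.0023 × 10.73 × (22.95 + 17.8) × √12.7 = 0.0023 × 10.73 × 40.75 × 3.5637 = 3.5839 mm/d
Over 28 days: 3.5839 × 28 = 100.349 mm

100 mm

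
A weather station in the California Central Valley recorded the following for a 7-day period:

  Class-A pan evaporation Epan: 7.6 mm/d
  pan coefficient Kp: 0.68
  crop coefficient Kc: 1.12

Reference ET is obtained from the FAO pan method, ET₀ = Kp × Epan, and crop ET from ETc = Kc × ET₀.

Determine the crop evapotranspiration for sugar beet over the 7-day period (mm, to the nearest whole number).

ET₀ = 0.68 × 7.6 = 5.1680 mm/d
ETc = Kc × ET₀ = 1.12 × 5.1680 = 5.7882 mm/d
Over 7 days: 5.7882 × 7 = 40.517 mm

41 mm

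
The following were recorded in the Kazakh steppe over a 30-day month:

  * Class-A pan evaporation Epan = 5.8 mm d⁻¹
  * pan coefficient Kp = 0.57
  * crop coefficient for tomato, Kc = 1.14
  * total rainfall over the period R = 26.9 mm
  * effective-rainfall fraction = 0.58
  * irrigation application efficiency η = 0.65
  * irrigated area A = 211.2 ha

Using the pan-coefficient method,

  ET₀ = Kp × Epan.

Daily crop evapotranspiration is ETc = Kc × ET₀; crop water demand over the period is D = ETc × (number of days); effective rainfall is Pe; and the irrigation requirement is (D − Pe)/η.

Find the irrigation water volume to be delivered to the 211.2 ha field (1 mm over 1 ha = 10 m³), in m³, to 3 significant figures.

ET₀ = 0.57 × 5.8 = 3.3060 mm/d
ETc = Kc × ET₀ = 1.14 × 3.3060 = 3.7688 mm/d
Crop demand D = ETc × 30 d = 3.7688 × 30 = 113.064 mm
Pe = 0.58 × 26.9 = 15.602 mm
D − Pe = 113.064 − 15.602 = 97.462 mm
Gross irrigation = 97.462 / 0.65 = 149.942 mm
Volume = 149.942 mm × 211.2 ha × 10 = 316677.5 m³

317000 m³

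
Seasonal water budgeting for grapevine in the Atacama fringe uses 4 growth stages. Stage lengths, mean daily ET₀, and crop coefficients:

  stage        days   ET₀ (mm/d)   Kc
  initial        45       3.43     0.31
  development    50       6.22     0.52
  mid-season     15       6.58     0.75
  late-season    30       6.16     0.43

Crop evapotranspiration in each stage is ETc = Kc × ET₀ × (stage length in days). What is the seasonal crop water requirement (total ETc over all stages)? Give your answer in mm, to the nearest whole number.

initial: 0.31 × 3.43 × 45 = 47.85 mm
development: 0.52 × 6.22 × 50 = 161.72 mm
mid-season: 0.75 × 6.58 × 15 = 74.03 mm
late-season: 0.43 × 6.16 × 30 = 79.46 mm
Seasonal total = 363.06 mm

363 mm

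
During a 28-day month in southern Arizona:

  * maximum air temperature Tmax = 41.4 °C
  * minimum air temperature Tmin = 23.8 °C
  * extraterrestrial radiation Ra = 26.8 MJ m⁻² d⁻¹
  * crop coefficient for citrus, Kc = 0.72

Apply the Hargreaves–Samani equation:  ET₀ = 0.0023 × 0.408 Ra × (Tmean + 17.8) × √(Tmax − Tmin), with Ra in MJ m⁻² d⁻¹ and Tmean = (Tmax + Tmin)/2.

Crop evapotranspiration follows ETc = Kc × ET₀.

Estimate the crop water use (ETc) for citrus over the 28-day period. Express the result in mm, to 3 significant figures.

107 mm

Tmean = (41.4 + 23.8)/2 = 32.60 °C
0.408 Ra = 0.408 × 26.8 = 10.9344 mm/d equivalent
ET₀ = 0.0023 × 10.9344 × (32.60 + 17.8) × √17.6 = 0.0023 × 10.9344 × 50.40 × 4.1952 = 5.3175 mm/d
ETc = Kc × ET₀ = 0.72 × 5.3175 = 3.8286 mm/d
Over 28 days: 3.8286 × 28 = 107.201 mm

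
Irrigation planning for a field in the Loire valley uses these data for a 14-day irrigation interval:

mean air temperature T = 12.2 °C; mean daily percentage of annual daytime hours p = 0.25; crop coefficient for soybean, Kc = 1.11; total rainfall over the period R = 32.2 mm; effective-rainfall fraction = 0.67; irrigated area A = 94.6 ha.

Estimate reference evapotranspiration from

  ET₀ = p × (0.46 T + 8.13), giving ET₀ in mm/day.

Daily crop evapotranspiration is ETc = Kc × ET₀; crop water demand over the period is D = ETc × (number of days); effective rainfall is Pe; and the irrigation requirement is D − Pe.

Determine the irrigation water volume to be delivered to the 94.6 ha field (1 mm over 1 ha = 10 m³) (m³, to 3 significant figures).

30100 m³

ET₀ = 0.25 × (0.46 × 12.2 + 8.13) = 0.25 × 13.742 = 3.4355 mm/d
ETc = Kc × ET₀ = 1.11 × 3.4355 = 3.8134 mm/d
Crop demand D = ETc × 14 d = 3.8134 × 14 = 53.388 mm
Pe = 0.67 × 32.2 = 21.574 mm
D − Pe = 53.388 − 21.574 = 31.814 mm
Volume = 31.814 mm × 94.6 ha × 10 = 30096.0 m³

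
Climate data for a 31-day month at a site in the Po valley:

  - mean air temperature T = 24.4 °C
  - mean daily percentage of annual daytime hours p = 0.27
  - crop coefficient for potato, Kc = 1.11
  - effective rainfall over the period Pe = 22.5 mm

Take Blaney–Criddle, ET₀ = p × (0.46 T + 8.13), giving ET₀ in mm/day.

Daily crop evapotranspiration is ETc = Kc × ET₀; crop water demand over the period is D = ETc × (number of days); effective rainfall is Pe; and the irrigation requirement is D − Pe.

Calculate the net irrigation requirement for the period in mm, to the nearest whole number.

157 mm

ET₀ = 0.27 × (0.46 × 24.4 + 8.13) = 0.27 × 19.354 = 5.2256 mm/d
ETc = Kc × ET₀ = 1.11 × 5.2256 = 5.8004 mm/d
Crop demand D = ETc × 31 d = 5.8004 × 31 = 179.812 mm
D − Pe = 179.812 − 22.5 = 157.312 mm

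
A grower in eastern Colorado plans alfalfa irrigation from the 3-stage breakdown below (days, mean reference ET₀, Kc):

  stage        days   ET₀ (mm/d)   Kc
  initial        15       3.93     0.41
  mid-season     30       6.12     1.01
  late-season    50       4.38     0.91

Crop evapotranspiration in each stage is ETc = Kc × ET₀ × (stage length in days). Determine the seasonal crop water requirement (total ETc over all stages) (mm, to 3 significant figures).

409 mm

initial: 0.41 × 3.93 × 15 = 24.17 mm
mid-season: 1.01 × 6.12 × 30 = 185.44 mm
late-season: 0.91 × 4.38 × 50 = 199.29 mm
Seasonal total = 408.90 mm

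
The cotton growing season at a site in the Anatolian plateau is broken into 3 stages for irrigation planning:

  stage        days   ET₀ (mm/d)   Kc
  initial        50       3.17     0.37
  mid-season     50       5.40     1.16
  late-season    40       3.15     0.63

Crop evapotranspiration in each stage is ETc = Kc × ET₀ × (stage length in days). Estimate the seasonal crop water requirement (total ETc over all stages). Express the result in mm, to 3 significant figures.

451 mm

initial: 0.37 × 3.17 × 50 = 58.65 mm
mid-season: 1.16 × 5.40 × 50 = 313.20 mm
late-season: 0.63 × 3.15 × 40 = 79.38 mm
Seasonal total = 451.23 mm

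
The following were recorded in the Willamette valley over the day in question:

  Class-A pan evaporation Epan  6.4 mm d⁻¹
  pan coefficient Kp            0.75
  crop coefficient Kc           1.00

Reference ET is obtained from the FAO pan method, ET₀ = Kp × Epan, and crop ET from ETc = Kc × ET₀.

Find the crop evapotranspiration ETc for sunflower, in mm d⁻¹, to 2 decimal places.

ET₀ = 0.75 × 6.4 = 4.8000 mm/d
ETc = Kc × ET₀ = 1.00 × 4.8000 = 4.8000 mm/d

4.80 mm d⁻¹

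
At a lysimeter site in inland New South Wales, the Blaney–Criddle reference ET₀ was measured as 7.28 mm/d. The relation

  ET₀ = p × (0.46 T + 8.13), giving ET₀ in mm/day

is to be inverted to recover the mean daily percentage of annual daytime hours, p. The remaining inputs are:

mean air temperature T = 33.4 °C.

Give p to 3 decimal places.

p = ET₀ / (0.46 T + 8.13) = 7.28 / (0.46 × 33.4 + 8.13) = 7.28 / 23.494 = 0.3099

0.310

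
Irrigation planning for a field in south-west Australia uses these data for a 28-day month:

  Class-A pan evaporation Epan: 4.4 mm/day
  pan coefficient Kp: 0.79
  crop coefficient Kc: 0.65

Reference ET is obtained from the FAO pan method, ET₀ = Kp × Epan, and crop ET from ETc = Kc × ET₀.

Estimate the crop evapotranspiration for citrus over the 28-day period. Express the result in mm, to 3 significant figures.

63.3 mm

ET₀ = 0.79 × 4.4 = 3.4760 mm/d
ETc = Kc × ET₀ = 0.65 × 3.4760 = 2.2594 mm/d
Over 28 days: 2.2594 × 28 = 63.263 mm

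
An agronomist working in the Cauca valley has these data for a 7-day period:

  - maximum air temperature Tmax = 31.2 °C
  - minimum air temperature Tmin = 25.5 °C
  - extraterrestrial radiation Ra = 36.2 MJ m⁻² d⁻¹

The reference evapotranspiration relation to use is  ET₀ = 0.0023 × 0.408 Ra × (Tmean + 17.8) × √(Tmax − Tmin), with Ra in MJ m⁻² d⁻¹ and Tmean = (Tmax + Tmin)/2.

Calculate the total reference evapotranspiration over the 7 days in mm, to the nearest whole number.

Tmean = (31.2 + 25.5)/2 = 28.35 °C
0.408 Ra = 0.408 × 36.2 = 14.7696 mm/d equivalent
ET₀ = 0.0023 × 14.7696 × (28.35 + 17.8) × √5.7 = 0.0023 × 14.7696 × 46.15 × 2.3875 = 3.7429 mm/d
Over 7 days: 3.7429 × 7 = 26.200 mm

26 mm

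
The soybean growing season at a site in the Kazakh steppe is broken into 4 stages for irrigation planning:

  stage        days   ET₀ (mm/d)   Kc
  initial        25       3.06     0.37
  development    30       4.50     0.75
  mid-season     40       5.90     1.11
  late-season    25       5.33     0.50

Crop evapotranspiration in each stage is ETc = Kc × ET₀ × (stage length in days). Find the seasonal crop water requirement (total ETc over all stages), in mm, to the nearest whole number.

458 mm

initial: 0.37 × 3.06 × 25 = 28.31 mm
development: 0.75 × 4.50 × 30 = 101.25 mm
mid-season: 1.11 × 5.90 × 40 = 261.96 mm
late-season: 0.50 × 5.33 × 25 = 66.63 mm
Seasonal total = 458.15 mm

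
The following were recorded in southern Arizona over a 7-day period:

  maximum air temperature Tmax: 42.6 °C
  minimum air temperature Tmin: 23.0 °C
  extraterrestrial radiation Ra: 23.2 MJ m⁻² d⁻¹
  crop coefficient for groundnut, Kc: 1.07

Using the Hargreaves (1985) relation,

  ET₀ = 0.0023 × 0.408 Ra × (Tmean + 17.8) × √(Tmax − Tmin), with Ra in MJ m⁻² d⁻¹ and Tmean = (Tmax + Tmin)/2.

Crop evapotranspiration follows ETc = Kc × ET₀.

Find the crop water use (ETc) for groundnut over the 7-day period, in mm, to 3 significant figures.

Tmean = (42.6 + 23.0)/2 = 32.80 °C
0.408 Ra = 0.408 × 23.2 = 9.4656 mm/d equivalent
ET₀ = 0.0023 × 9.4656 × (32.80 + 17.8) × √19.6 = 0.0023 × 9.4656 × 50.60 × 4.4272 = 4.8770 mm/d
ETc = Kc × ET₀ = 1.07 × 4.8770 = 5.2184 mm/d
Over 7 days: 5.2184 × 7 = 36.529 mm

36.5 mm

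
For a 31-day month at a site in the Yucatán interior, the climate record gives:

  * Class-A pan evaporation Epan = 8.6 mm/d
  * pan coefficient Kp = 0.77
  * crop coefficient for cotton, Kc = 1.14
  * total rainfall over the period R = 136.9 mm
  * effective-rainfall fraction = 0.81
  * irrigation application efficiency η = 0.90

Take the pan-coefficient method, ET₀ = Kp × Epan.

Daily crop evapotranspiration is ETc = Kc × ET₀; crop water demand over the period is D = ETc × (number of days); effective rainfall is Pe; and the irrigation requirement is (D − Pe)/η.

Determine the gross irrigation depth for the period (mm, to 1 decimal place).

136.8 mm

ET₀ = 0.77 × 8.6 = 6.6220 mm/d
ETc = Kc × ET₀ = 1.14 × 6.6220 = 7.5491 mm/d
Crop demand D = ETc × 31 d = 7.5491 × 31 = 234.022 mm
Pe = 0.81 × 136.9 = 110.889 mm
D − Pe = 234.022 − 110.889 = 123.133 mm
Gross irrigation = 123.133 / 0.90 = 136.814 mm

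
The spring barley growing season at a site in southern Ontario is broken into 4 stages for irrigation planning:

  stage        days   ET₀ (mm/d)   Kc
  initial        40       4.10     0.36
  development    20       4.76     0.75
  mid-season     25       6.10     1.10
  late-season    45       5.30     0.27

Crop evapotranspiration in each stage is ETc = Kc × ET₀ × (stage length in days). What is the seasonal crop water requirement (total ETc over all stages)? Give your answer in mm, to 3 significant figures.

initial: 0.36 × 4.10 × 40 = 59.04 mm
development: 0.75 × 4.76 × 20 = 71.40 mm
mid-season: 1.10 × 6.10 × 25 = 167.75 mm
late-season: 0.27 × 5.30 × 45 = 64.40 mm
Seasonal total = 362.59 mm

363 mm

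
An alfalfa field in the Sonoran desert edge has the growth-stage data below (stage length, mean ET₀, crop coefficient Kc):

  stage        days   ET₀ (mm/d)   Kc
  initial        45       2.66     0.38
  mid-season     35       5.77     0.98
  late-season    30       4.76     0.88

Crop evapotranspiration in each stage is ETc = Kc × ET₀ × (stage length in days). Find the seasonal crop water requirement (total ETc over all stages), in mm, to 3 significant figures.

initial: 0.38 × 2.66 × 45 = 45.49 mm
mid-season: 0.98 × 5.77 × 35 = 197.91 mm
late-season: 0.88 × 4.76 × 30 = 125.66 mm
Seasonal total = 369.06 mm

369 mm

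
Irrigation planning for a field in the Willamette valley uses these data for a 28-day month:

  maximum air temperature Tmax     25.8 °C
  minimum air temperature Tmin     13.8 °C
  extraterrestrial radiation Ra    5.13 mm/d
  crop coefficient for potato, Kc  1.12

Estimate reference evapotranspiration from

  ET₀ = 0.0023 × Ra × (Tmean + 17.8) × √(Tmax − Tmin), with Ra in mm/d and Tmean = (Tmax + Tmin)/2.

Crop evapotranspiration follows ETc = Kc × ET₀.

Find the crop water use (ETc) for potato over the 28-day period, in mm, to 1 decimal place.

Tmean = (25.8 + 13.8)/2 = 19.80 °C
ET₀ = 0.0023 × 5.13 × (19.80 + 17.8) × √12.0 = 0.0023 × 5.13 × 37.60 × 3.4641 = 1.5368 mm/d
ETc = Kc × ET₀ = 1.12 × 1.5368 = 1.7212 mm/d
Over 28 days: 1.7212 × 28 = 48.194 mm

48.2 mm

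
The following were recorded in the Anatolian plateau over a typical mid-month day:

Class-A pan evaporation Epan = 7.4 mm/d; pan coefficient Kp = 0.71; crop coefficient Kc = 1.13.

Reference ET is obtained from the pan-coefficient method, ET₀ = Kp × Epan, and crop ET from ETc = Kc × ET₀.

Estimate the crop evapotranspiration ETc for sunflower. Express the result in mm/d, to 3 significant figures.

5.94 mm/d

ET₀ = 0.71 × 7.4 = 5.2540 mm/d
ETc = Kc × ET₀ = 1.13 × 5.2540 = 5.9370 mm/d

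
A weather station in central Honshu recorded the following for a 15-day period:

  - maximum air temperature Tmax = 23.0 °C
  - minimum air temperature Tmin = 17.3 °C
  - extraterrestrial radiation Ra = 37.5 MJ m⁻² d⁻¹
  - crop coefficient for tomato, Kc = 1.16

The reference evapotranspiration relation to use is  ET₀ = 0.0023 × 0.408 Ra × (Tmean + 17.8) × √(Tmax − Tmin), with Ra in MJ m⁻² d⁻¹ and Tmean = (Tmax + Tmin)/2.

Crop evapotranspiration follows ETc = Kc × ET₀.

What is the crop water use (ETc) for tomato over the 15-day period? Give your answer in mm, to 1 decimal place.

55.5 mm

Tmean = (23.0 + 17.3)/2 = 20.15 °C
0.408 Ra = 0.408 × 37.5 = 15.3000 mm/d equivalent
ET₀ = 0.0023 × 15.3000 × (20.15 + 17.8) × √5.7 = 0.0023 × 15.3000 × 37.95 × 2.3875 = 3.1884 mm/d
ETc = Kc × ET₀ = 1.16 × 3.1884 = 3.6985 mm/d
Over 15 days: 3.6985 × 15 = 55.478 mm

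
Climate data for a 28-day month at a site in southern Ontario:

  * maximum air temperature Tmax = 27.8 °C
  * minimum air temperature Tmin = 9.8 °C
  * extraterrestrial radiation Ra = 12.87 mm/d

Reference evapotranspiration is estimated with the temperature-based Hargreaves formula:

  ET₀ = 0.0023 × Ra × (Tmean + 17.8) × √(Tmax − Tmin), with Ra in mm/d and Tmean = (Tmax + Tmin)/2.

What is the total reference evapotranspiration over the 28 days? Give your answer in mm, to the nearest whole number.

Tmean = (27.8 + 9.8)/2 = 18.80 °C
ET₀ = 0.0023 × 12.87 × (18.80 + 17.8) × √18.0 = 0.0023 × 12.87 × 36.60 × 4.2426 = 4.5964 mm/d
Over 28 days: 4.5964 × 28 = 128.699 mm

129 mm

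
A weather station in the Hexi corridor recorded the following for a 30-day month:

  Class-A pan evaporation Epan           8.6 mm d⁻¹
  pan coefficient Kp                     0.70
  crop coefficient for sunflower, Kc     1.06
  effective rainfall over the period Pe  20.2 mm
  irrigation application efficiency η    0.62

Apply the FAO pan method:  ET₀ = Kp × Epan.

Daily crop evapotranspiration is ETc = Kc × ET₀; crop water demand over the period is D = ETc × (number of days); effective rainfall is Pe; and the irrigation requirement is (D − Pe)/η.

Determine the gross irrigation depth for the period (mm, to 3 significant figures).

276 mm

ET₀ = 0.70 × 8.6 = 6.0200 mm/d
ETc = Kc × ET₀ = 1.06 × 6.0200 = 6.3812 mm/d
Crop demand D = ETc × 30 d = 6.3812 × 30 = 191.436 mm
D − Pe = 191.436 − 20.2 = 171.236 mm
Gross irrigation = 171.236 / 0.62 = 276.187 mm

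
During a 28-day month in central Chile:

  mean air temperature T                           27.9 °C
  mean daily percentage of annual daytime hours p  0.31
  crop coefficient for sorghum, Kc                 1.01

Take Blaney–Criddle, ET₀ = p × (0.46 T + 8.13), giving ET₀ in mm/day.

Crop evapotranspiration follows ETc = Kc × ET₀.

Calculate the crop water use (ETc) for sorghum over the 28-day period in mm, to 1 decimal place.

ET₀ = 0.31 × (0.46 × 27.9 + 8.13) = 0.31 × 20.964 = 6.4988 mm/d
ETc = Kc × ET₀ = 1.01 × 6.4988 = 6.5638 mm/d
Over 28 days: 6.5638 × 28 = 183.786 mm

183.8 mm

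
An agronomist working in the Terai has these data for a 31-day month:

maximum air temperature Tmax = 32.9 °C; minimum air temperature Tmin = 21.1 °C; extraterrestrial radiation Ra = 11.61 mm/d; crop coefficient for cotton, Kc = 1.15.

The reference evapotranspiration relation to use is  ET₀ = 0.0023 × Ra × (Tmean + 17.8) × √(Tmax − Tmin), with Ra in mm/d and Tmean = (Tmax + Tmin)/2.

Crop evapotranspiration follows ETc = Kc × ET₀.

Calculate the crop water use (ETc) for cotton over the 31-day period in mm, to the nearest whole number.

147 mm

Tmean = (32.9 + 21.1)/2 = 27.00 °C
ET₀ = 0.0023 × 11.61 × (27.00 + 17.8) × √11.8 = 0.0023 × 11.61 × 44.80 × 3.4351 = 4.1094 mm/d
ETc = Kc × ET₀ = 1.15 × 4.1094 = 4.7258 mm/d
Over 31 days: 4.7258 × 31 = 146.500 mm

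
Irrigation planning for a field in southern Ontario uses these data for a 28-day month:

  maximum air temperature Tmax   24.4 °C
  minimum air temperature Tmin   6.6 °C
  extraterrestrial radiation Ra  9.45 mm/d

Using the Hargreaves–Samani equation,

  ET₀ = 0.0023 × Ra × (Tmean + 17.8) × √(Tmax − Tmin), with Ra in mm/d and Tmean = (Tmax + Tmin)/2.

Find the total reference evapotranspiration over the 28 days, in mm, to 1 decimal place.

Tmean = (24.4 + 6.6)/2 = 15.50 °C
ET₀ = 0.0023 × 9.45 × (15.50 + 17.8) × √17.8 = 0.0023 × 9.45 × 33.30 × 4.2190 = 3.0536 mm/d
Over 28 days: 3.0536 × 28 = 85.501 mm

85.5 mm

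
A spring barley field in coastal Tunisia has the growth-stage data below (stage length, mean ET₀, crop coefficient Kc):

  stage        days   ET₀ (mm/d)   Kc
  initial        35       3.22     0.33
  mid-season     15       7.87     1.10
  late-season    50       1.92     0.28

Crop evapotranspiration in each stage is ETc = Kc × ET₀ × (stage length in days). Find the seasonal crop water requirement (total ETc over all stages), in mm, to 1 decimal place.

initial: 0.33 × 3.22 × 35 = 37.19 mm
mid-season: 1.10 × 7.87 × 15 = 129.86 mm
late-season: 0.28 × 1.92 × 50 = 26.88 mm
Seasonal total = 193.93 mm

193.9 mm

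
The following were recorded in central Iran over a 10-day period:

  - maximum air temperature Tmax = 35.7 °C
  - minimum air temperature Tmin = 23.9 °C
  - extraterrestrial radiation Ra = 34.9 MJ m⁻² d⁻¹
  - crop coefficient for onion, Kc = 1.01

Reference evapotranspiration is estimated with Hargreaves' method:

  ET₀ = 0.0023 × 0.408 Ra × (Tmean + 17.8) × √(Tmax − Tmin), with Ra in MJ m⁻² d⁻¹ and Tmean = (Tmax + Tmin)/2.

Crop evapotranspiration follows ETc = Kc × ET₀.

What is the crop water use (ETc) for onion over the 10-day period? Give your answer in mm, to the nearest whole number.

54 mm

Tmean = (35.7 + 23.9)/2 = 29.80 °C
0.408 Ra = 0.408 × 34.9 = 14.2392 mm/d equivalent
ET₀ = 0.0023 × 14.2392 × (29.80 + 17.8) × √11.8 = 0.0023 × 14.2392 × 47.60 × 3.4351 = 5.3550 mm/d
ETc = Kc × ET₀ = 1.01 × 5.3550 = 5.4086 mm/d
Over 10 days: 5.4086 × 10 = 54.086 mm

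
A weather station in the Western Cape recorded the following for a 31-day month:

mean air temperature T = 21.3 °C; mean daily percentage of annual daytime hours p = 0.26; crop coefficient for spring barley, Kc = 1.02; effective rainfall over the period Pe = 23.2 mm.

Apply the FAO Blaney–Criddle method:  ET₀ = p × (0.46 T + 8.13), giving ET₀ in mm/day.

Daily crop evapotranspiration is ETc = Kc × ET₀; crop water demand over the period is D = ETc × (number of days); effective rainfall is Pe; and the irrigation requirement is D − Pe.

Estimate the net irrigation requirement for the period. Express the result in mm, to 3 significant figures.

124 mm

ET₀ = 0.26 × (0.46 × 21.3 + 8.13) = 0.26 × 17.928 = 4.6613 mm/d
ETc = Kc × ET₀ = 1.02 × 4.6613 = 4.7545 mm/d
Crop demand D = ETc × 31 d = 4.7545 × 31 = 147.390 mm
D − Pe = 147.390 − 23.2 = 124.190 mm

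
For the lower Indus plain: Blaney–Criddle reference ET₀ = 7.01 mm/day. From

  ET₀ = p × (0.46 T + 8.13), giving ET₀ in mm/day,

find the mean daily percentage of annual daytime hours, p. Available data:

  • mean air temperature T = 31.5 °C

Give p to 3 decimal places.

0.310

p = ET₀ / (0.46 T + 8.13) = 7.01 / (0.46 × 31.5 + 8.13) = 7.01 / 22.620 = 0.3099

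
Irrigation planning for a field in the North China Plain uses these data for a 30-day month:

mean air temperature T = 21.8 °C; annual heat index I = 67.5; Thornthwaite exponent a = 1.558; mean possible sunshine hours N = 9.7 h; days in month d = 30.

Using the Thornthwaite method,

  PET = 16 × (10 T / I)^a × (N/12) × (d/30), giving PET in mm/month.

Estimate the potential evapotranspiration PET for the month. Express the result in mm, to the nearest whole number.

10T/I = 10 × 21.8 / 67.5 = 3.2296
(10T/I)^a = 3.2296^1.558 = 6.2123
Uncorrected PET = 16 × 6.2123 = 99.397 mm
Correction = (N/12)(d/30) = (9.7/12)(30/30) = 0.8083
PET = 99.397 × 0.8083 = 80.343 mm/month

80 mm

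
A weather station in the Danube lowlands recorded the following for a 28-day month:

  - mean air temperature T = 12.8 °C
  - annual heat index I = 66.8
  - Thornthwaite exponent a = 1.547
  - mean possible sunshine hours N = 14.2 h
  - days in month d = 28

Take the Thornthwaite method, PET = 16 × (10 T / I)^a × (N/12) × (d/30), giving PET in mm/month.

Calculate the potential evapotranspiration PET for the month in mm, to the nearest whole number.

48 mm

10T/I = 10 × 12.8 / 66.8 = 1.9162
(10T/I)^a = 1.9162^1.547 = 2.7349
Uncorrected PET = 16 × 2.7349 = 43.758 mm
Correction = (N/12)(d/30) = (14.2/12)(28/30) = 1.1044
PET = 43.758 × 1.1044 = 48.326 mm/month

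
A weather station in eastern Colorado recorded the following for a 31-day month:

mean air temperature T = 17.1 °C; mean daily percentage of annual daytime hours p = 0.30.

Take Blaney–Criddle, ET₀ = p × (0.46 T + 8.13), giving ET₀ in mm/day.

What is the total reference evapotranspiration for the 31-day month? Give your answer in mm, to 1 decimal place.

148.8 mm

ET₀ = 0.30 × (0.46 × 17.1 + 8.13) = 0.30 × 15.996 = 4.7988 mm/d
Monthly total = 4.7988 × 31 = 148.763 mm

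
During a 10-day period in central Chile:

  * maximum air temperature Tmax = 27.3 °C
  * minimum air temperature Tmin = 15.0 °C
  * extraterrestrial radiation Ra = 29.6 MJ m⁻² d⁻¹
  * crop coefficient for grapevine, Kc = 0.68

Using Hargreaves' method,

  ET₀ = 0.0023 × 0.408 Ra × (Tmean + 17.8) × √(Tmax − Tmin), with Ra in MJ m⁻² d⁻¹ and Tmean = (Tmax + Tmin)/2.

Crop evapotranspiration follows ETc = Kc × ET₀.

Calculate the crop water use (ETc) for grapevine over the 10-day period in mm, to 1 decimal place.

Tmean = (27.3 + 15.0)/2 = 21.15 °C
0.408 Ra = 0.408 × 29.6 = 12.0768 mm/d equivalent
ET₀ = 0.0023 × 12.0768 × (21.15 + 17.8) × √12.3 = 0.0023 × 12.0768 × 38.95 × 3.5071 = 3.7943 mm/d
ETc = Kc × ET₀ = 0.68 × 3.7943 = 2.5801 mm/d
Over 10 days: 2.5801 × 10 = 25.801 mm

25.8 mm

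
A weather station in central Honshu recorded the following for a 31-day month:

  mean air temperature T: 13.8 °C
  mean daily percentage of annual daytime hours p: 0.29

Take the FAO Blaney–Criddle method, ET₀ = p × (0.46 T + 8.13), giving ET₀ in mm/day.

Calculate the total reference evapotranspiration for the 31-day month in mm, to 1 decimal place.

ET₀ = 0.29 × (0.46 × 13.8 + 8.13) = 0.29 × 14.478 = 4.1986 mm/d
Monthly total = 4.1986 × 31 = 130.157 mm

130.2 mm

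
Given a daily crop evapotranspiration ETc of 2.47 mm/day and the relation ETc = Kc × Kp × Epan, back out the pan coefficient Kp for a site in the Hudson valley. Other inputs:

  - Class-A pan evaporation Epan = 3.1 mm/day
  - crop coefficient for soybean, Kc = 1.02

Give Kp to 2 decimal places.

ETc = Kc × Kp × Epan  ⇒  Kp = ETc / (Kc × Epan)
Kp = 2.47 / (1.02 × 3.1) = 2.47 / 3.162 = 0.7812

0.78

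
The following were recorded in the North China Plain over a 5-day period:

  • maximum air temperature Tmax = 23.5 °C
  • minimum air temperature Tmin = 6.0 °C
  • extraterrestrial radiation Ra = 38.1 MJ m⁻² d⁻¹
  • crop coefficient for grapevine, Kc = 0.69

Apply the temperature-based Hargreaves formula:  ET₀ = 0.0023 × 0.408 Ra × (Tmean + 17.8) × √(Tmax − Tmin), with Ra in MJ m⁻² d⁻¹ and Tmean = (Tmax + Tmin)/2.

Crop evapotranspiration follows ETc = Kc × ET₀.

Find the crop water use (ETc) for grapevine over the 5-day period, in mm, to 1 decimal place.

16.8 mm

Tmean = (23.5 + 6.0)/2 = 14.75 °C
0.408 Ra = 0.408 × 38.1 = 15.5448 mm/d equivalent
ET₀ = 0.0023 × 15.5448 × (14.75 + 17.8) × √17.5 = 0.0023 × 15.5448 × 32.55 × 4.1833 = 4.8684 mm/d
ETc = Kc × ET₀ = 0.69 × 4.8684 = 3.3592 mm/d
Over 5 days: 3.3592 × 5 = 16.796 mm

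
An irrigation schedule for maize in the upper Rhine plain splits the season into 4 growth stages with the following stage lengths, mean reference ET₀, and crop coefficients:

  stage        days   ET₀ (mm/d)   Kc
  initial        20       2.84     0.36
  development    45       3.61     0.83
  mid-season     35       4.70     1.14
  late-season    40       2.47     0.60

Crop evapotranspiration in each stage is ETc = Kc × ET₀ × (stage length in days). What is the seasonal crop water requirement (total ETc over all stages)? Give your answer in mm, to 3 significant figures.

initial: 0.36 × 2.84 × 20 = 20.45 mm
development: 0.83 × 3.61 × 45 = 134.83 mm
mid-season: 1.14 × 4.70 × 35 = 187.53 mm
late-season: 0.60 × 2.47 × 40 = 59.28 mm
Seasonal total = 402.09 mm

402 mm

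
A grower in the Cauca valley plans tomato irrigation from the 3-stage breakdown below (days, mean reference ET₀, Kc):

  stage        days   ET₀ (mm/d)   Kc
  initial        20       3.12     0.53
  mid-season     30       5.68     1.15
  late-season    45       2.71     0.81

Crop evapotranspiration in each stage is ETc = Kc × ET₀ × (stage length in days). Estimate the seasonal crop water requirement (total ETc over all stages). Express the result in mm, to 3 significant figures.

initial: 0.53 × 3.12 × 20 = 33.07 mm
mid-season: 1.15 × 5.68 × 30 = 195.96 mm
late-season: 0.81 × 2.71 × 45 = 98.78 mm
Seasonal total = 327.81 mm

328 mm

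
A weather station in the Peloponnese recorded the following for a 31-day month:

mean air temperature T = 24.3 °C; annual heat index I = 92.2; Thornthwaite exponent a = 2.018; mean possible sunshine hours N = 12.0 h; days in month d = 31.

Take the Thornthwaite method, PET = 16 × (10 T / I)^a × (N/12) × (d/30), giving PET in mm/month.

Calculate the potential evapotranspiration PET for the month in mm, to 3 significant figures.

117 mm

10T/I = 10 × 24.3 / 92.2 = 2.6356
(10T/I)^a = 2.6356^2.018 = 7.0686
Uncorrected PET = 16 × 7.0686 = 113.098 mm
Correction = (N/12)(d/30) = (12.0/12)(31/30) = 1.0333
PET = 113.098 × 1.0333 = 116.864 mm/month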